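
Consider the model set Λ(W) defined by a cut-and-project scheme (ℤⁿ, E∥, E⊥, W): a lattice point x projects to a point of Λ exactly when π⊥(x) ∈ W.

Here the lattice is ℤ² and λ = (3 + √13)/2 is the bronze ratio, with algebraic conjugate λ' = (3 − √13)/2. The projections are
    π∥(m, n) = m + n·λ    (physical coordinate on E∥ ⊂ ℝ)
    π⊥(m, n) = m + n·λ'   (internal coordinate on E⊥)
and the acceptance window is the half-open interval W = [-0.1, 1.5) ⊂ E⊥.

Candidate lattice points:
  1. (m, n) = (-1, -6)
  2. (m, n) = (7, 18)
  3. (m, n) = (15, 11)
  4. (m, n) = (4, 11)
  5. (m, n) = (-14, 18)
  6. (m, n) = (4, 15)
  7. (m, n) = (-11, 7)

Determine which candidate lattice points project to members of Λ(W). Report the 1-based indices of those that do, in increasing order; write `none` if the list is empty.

1, 4

Numerically λ ≈ 3.302776 and λ' = −1/λ ≈ -0.302776.
[1] lift (-1,-6): star map gives 0.816654; window check -0.1 ≤ 0.816654 < 1.5 is true → IN Λ
[2] lift (7,18): star map gives 1.550039; window check -0.1 ≤ 1.550039 < 1.5 is false → out
[3] lift (15,11): star map gives 11.669468; window check -0.1 ≤ 11.669468 < 1.5 is false → out
[4] lift (4,11): star map gives 0.669468; window check -0.1 ≤ 0.669468 < 1.5 is true → IN Λ
[5] lift (-14,18): star map gives -19.449961; window check -0.1 ≤ -19.449961 < 1.5 is false → out
[6] lift (4,15): star map gives -0.541635; window check -0.1 ≤ -0.541635 < 1.5 is false → out
[7] lift (-11,7): star map gives -13.119429; window check -0.1 ≤ -13.119429 < 1.5 is false → out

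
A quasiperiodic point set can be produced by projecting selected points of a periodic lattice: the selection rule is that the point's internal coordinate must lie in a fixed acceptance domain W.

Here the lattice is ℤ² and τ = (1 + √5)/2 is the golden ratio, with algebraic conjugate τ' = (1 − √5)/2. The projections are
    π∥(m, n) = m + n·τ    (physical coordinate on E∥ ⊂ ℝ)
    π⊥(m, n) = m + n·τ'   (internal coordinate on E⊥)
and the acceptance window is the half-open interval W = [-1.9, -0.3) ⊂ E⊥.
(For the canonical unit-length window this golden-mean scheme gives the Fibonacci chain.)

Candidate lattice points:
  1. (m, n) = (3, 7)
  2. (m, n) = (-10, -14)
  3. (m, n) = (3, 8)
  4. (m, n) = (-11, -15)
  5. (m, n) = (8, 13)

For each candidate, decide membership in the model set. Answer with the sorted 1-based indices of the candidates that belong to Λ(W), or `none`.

τ' = (1−√5)/2 ≈ -0.6180.
#1 (3,7): internal coord 3 + (7)·τ' = -1.3262; -1.3262 ∈ [-1.9, -0.3) → IN Λ
#2 (-10,-14): internal coord -10 + (-14)·τ' = -1.3475; -1.3475 ∈ [-1.9, -0.3) → IN Λ
#3 (3,8): internal coord 3 + (8)·τ' = -1.9443; -1.9443 ∉ [-1.9, -0.3) → out
#4 (-11,-15): internal coord -11 + (-15)·τ' = -1.7295; -1.7295 ∈ [-1.9, -0.3) → IN Λ
#5 (8,13): internal coord 8 + (13)·τ' = -0.0344; -0.0344 ∉ [-1.9, -0.3) → out

1, 2, 4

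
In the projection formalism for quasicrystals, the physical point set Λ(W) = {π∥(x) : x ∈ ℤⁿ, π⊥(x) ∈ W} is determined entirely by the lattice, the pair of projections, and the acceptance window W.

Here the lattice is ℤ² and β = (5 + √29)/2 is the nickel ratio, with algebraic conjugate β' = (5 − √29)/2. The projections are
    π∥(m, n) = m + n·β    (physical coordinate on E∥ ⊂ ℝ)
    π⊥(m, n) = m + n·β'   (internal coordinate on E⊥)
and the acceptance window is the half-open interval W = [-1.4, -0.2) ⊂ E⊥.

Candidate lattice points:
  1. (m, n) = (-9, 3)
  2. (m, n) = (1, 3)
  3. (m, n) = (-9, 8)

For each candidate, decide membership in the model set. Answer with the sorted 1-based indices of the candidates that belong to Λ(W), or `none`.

none

Numerically β ≈ 5.19258 and β' = −1/β ≈ -0.19258.
#1 (-9,3): internal coord -9 + (3)·β' = -9.57775; -9.57775 ∉ [-1.4, -0.2) → out
#2 (1,3): internal coord 1 + (3)·β' = +0.42225; +0.42225 ∉ [-1.4, -0.2) → out
#3 (-9,8): internal coord -9 + (8)·β' = -10.54066; -10.54066 ∉ [-1.4, -0.2) → out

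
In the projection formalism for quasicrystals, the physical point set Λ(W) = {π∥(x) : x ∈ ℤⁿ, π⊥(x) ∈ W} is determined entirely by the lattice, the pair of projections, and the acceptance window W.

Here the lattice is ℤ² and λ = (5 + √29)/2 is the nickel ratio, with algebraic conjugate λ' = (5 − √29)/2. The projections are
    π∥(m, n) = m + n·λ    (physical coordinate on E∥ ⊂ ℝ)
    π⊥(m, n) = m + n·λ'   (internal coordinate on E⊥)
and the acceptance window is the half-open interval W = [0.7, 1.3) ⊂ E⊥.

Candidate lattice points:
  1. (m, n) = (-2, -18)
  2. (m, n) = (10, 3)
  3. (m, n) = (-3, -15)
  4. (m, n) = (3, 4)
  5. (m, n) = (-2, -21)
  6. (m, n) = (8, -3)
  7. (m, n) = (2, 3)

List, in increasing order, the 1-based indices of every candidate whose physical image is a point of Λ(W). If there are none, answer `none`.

none

Compute λ' = (5−√29)/2 = -0.192582, so π⊥(m,n) = m -0.192582·n.
candidate 1: (m,n)=(-2,-18) → π∥ = -2-18·λ ≈ -95.466483, π⊥ = -2-18·λ' ≈ 1.466483 ∉ [0.7, 1.3) ⇒ out
candidate 2: (m,n)=(10,3) → π∥ = 10+3·λ ≈ 25.577747, π⊥ = 10+3·λ' ≈ 9.422253 ∉ [0.7, 1.3) ⇒ out
candidate 3: (m,n)=(-3,-15) → π∥ = -3-15·λ ≈ -80.888736, π⊥ = -3-15·λ' ≈ -0.111264 ∉ [0.7, 1.3) ⇒ out
candidate 4: (m,n)=(3,4) → π∥ = 3+4·λ ≈ 23.770330, π⊥ = 3+4·λ' ≈ 2.229670 ∉ [0.7, 1.3) ⇒ out
candidate 5: (m,n)=(-2,-21) → π∥ = -2-21·λ ≈ -111.044230, π⊥ = -2-21·λ' ≈ 2.044230 ∉ [0.7, 1.3) ⇒ out
candidate 6: (m,n)=(8,-3) → π∥ = 8-3·λ ≈ -7.577747, π⊥ = 8-3·λ' ≈ 8.577747 ∉ [0.7, 1.3) ⇒ out
candidate 7: (m,n)=(2,3) → π∥ = 2+3·λ ≈ 17.577747, π⊥ = 2+3·λ' ≈ 1.422253 ∉ [0.7, 1.3) ⇒ out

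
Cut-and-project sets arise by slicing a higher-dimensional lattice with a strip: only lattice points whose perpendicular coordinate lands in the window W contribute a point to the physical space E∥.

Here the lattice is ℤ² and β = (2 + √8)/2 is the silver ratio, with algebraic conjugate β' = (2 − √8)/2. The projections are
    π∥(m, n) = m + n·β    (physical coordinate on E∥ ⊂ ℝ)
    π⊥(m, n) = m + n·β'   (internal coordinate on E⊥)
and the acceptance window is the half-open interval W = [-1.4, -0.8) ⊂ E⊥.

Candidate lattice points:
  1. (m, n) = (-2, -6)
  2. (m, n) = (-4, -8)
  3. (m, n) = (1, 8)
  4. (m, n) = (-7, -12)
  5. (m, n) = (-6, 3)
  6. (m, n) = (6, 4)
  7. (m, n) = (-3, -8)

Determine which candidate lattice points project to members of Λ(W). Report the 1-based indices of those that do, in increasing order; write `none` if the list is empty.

none

β' = (2−√8)/2 ≈ -0.41421.
candidate 1: (m,n)=(-2,-6) → π∥ = -2-6·β ≈ -16.48528, π⊥ = -2-6·β' ≈ 0.48528 ∉ [-1.4, -0.8) ⇒ out
candidate 2: (m,n)=(-4,-8) → π∥ = -4-8·β ≈ -23.31371, π⊥ = -4-8·β' ≈ -0.68629 ∉ [-1.4, -0.8) ⇒ out
candidate 3: (m,n)=(1,8) → π∥ = 1+8·β ≈ 20.31371, π⊥ = 1+8·β' ≈ -2.31371 ∉ [-1.4, -0.8) ⇒ out
candidate 4: (m,n)=(-7,-12) → π∥ = -7-12·β ≈ -35.97056, π⊥ = -7-12·β' ≈ -2.02944 ∉ [-1.4, -0.8) ⇒ out
candidate 5: (m,n)=(-6,3) → π∥ = -6+3·β ≈ 1.24264, π⊥ = -6+3·β' ≈ -7.24264 ∉ [-1.4, -0.8) ⇒ out
candidate 6: (m,n)=(6,4) → π∥ = 6+4·β ≈ 15.65685, π⊥ = 6+4·β' ≈ 4.34315 ∉ [-1.4, -0.8) ⇒ out
candidate 7: (m,n)=(-3,-8) → π∥ = -3-8·β ≈ -22.31371, π⊥ = -3-8·β' ≈ 0.31371 ∉ [-1.4, -0.8) ⇒ out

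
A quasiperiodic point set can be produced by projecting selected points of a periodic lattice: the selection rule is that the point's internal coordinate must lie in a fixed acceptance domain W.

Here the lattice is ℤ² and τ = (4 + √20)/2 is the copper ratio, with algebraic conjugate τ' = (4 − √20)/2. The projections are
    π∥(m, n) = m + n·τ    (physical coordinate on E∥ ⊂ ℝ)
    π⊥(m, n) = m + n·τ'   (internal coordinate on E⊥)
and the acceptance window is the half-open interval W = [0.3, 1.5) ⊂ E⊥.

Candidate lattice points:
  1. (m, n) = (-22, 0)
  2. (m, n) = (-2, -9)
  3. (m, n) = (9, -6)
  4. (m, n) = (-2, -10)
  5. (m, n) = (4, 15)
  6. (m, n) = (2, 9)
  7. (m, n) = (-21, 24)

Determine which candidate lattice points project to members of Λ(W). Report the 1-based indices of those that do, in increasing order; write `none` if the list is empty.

4, 5

Compute τ' = (4−√20)/2 = -0.23607, so π⊥(m,n) = m -0.23607·n.
#1 (-22,0): internal coord -22 + (0)·τ' = -22.00000; -22.00000 ∉ [0.3, 1.5) → out
#2 (-2,-9): internal coord -2 + (-9)·τ' = +0.12461; +0.12461 ∉ [0.3, 1.5) → out
#3 (9,-6): internal coord 9 + (-6)·τ' = +10.41641; +10.41641 ∉ [0.3, 1.5) → out
#4 (-2,-10): internal coord -2 + (-10)·τ' = +0.36068; +0.36068 ∈ [0.3, 1.5) → IN Λ
#5 (4,15): internal coord 4 + (15)·τ' = +0.45898; +0.45898 ∈ [0.3, 1.5) → IN Λ
#6 (2,9): internal coord 2 + (9)·τ' = -0.12461; -0.12461 ∉ [0.3, 1.5) → out
#7 (-21,24): internal coord -21 + (24)·τ' = -26.66563; -26.66563 ∉ [0.3, 1.5) → out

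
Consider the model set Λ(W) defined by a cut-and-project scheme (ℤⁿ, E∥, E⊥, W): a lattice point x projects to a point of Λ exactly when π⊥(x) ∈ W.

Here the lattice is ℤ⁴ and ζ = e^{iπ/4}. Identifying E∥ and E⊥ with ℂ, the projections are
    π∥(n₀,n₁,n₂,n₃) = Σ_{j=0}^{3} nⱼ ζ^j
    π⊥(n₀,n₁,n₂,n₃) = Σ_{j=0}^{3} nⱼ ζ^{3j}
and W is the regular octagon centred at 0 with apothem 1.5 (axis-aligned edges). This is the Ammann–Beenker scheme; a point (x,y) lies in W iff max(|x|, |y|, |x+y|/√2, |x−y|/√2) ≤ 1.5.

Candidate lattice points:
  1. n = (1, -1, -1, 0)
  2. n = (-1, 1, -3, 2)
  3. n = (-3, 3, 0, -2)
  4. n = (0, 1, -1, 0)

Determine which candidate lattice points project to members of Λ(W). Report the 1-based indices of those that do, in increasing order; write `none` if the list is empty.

Internal map: ζ^{3j} for j=0..3 gives (1,0), (−√2/2,√2/2), (0,−1), (√2/2,√2/2).
#1 (1, -1, -1, 0): internal (1.707107, 0.292893); octagon support 1.707107 vs apothem 1.5 → ∉ W
#2 (-1, 1, -3, 2): internal (-0.292893, 5.121320); octagon support 5.121320 vs apothem 1.5 → ∉ W
#3 (-3, 3, 0, -2): internal (-6.535534, 0.707107); octagon support 6.535534 vs apothem 1.5 → ∉ W
#4 (0, 1, -1, 0): internal (-0.707107, 1.707107); octagon support 1.707107 vs apothem 1.5 → ∉ W

none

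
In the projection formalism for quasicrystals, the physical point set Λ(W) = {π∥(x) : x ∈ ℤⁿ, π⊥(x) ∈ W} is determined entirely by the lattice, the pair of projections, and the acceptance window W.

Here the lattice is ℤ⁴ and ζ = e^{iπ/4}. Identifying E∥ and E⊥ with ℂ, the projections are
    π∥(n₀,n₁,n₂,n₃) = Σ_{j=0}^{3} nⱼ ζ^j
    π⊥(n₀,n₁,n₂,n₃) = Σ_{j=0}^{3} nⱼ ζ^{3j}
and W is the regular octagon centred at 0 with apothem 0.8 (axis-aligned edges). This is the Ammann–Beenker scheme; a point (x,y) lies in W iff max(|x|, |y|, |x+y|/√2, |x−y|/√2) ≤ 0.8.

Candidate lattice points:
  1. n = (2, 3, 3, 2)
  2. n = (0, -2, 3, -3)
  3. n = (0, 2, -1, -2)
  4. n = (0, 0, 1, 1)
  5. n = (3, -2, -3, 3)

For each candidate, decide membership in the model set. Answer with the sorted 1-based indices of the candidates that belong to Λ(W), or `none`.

4

π⊥(n) = n₀ + n₁ζ³ + n₂ζ⁶ + n₃ζ⁹ where ζ = e^{iπ/4}.
candidate 1: n = (2, 3, 3, 2) → π⊥ ≈ (+1.29289, +0.53553); max(|x|,|y|,|x±y|/√2) = 1.29289 > 0.8 ⇒ ∉ W
candidate 2: n = (0, -2, 3, -3) → π⊥ ≈ (-0.70711, -6.53553); max(|x|,|y|,|x±y|/√2) = 6.53553 > 0.8 ⇒ ∉ W
candidate 3: n = (0, 2, -1, -2) → π⊥ ≈ (-2.82843, +1.00000); max(|x|,|y|,|x±y|/√2) = 2.82843 > 0.8 ⇒ ∉ W
candidate 4: n = (0, 0, 1, 1) → π⊥ ≈ (+0.70711, -0.29289); max(|x|,|y|,|x±y|/√2) = 0.70711 ≤ 0.8 ⇒ ∈ W
candidate 5: n = (3, -2, -3, 3) → π⊥ ≈ (+6.53553, +3.70711); max(|x|,|y|,|x±y|/√2) = 7.24264 > 0.8 ⇒ ∉ W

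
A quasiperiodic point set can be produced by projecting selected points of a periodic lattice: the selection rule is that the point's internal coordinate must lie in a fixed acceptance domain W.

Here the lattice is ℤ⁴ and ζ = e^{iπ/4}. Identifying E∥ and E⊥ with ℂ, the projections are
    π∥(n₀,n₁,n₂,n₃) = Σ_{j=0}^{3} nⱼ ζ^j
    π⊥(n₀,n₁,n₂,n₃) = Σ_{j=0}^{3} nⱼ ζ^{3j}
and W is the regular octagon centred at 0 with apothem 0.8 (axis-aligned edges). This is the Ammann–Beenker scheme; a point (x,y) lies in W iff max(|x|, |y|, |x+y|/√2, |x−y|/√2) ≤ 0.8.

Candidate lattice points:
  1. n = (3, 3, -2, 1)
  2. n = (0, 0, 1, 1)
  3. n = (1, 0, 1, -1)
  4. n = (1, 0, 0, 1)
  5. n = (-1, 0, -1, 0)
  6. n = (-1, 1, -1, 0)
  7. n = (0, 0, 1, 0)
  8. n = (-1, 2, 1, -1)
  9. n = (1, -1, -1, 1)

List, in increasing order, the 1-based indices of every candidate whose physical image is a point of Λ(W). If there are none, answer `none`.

Internal map: ζ^{3j} for j=0..3 gives (1,0), (−√2/2,√2/2), (0,−1), (√2/2,√2/2).
candidate 1: n = (3, 3, -2, 1) → π⊥ ≈ (+1.585786, +4.828427); max(|x|,|y|,|x±y|/√2) = 4.828427 > 0.8 ⇒ ∉ W
candidate 2: n = (0, 0, 1, 1) → π⊥ ≈ (+0.707107, -0.292893); max(|x|,|y|,|x±y|/√2) = 0.707107 ≤ 0.8 ⇒ ∈ W
candidate 3: n = (1, 0, 1, -1) → π⊥ ≈ (+0.292893, -1.707107); max(|x|,|y|,|x±y|/√2) = 1.707107 > 0.8 ⇒ ∉ W
candidate 4: n = (1, 0, 0, 1) → π⊥ ≈ (+1.707107, +0.707107); max(|x|,|y|,|x±y|/√2) = 1.707107 > 0.8 ⇒ ∉ W
candidate 5: n = (-1, 0, -1, 0) → π⊥ ≈ (-1.000000, +1.000000); max(|x|,|y|,|x±y|/√2) = 1.414214 > 0.8 ⇒ ∉ W
candidate 6: n = (-1, 1, -1, 0) → π⊥ ≈ (-1.707107, +1.707107); max(|x|,|y|,|x±y|/√2) = 2.414214 > 0.8 ⇒ ∉ W
candidate 7: n = (0, 0, 1, 0) → π⊥ ≈ (+0.000000, -1.000000); max(|x|,|y|,|x±y|/√2) = 1.000000 > 0.8 ⇒ ∉ W
candidate 8: n = (-1, 2, 1, -1) → π⊥ ≈ (-3.121320, -0.292893); max(|x|,|y|,|x±y|/√2) = 3.121320 > 0.8 ⇒ ∉ W
candidate 9: n = (1, -1, -1, 1) → π⊥ ≈ (+2.414214, +1.000000); max(|x|,|y|,|x±y|/√2) = 2.414214 > 0.8 ⇒ ∉ W

2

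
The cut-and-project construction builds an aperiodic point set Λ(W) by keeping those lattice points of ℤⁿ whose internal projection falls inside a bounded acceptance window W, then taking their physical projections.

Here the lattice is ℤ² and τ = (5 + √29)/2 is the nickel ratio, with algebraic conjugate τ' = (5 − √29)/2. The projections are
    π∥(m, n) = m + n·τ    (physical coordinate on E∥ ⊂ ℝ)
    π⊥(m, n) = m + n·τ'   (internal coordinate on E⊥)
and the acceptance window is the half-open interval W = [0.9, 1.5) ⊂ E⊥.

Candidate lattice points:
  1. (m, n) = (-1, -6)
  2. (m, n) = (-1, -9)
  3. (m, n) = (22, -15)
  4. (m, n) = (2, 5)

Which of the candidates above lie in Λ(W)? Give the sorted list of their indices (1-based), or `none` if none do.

Compute τ' = (5−√29)/2 = -0.192582, so π⊥(m,n) = m -0.192582·n.
[1] lift (-1,-6): star map gives 0.155494; window check 0.9 ≤ 0.155494 < 1.5 is false → out
[2] lift (-1,-9): star map gives 0.733242; window check 0.9 ≤ 0.733242 < 1.5 is false → out
[3] lift (22,-15): star map gives 24.888736; window check 0.9 ≤ 24.888736 < 1.5 is false → out
[4] lift (2,5): star map gives 1.037088; window check 0.9 ≤ 1.037088 < 1.5 is true → IN Λ

4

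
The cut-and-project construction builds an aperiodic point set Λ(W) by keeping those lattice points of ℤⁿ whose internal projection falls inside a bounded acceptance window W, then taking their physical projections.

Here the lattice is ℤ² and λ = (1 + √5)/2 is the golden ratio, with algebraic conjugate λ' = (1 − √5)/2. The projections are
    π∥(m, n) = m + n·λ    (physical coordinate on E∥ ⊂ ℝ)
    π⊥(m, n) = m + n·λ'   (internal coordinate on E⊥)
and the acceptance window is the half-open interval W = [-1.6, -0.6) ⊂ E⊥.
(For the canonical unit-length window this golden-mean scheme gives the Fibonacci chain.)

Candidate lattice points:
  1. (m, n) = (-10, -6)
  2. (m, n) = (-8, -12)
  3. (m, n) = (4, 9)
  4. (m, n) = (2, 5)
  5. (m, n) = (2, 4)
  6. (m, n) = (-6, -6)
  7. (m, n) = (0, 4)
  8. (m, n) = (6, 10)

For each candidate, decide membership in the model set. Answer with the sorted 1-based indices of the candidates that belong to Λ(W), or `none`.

λ' = (1−√5)/2 ≈ -0.61803.
candidate 1: (m,n)=(-10,-6) → π∥ = -10-6·λ ≈ -19.70820, π⊥ = -10-6·λ' ≈ -6.29180 ∉ [-1.6, -0.6) ⇒ out
candidate 2: (m,n)=(-8,-12) → π∥ = -8-12·λ ≈ -27.41641, π⊥ = -8-12·λ' ≈ -0.58359 ∉ [-1.6, -0.6) ⇒ out
candidate 3: (m,n)=(4,9) → π∥ = 4+9·λ ≈ 18.56231, π⊥ = 4+9·λ' ≈ -1.56231 ∈ [-1.6, -0.6) ⇒ IN Λ
candidate 4: (m,n)=(2,5) → π∥ = 2+5·λ ≈ 10.09017, π⊥ = 2+5·λ' ≈ -1.09017 ∈ [-1.6, -0.6) ⇒ IN Λ
candidate 5: (m,n)=(2,4) → π∥ = 2+4·λ ≈ 8.47214, π⊥ = 2+4·λ' ≈ -0.47214 ∉ [-1.6, -0.6) ⇒ out
candidate 6: (m,n)=(-6,-6) → π∥ = -6-6·λ ≈ -15.70820, π⊥ = -6-6·λ' ≈ -2.29180 ∉ [-1.6, -0.6) ⇒ out
candidate 7: (m,n)=(0,4) → π∥ = 0+4·λ ≈ 6.47214, π⊥ = 0+4·λ' ≈ -2.47214 ∉ [-1.6, -0.6) ⇒ out
candidate 8: (m,n)=(6,10) → π∥ = 6+10·λ ≈ 22.18034, π⊥ = 6+10·λ' ≈ -0.18034 ∉ [-1.6, -0.6) ⇒ out

3, 4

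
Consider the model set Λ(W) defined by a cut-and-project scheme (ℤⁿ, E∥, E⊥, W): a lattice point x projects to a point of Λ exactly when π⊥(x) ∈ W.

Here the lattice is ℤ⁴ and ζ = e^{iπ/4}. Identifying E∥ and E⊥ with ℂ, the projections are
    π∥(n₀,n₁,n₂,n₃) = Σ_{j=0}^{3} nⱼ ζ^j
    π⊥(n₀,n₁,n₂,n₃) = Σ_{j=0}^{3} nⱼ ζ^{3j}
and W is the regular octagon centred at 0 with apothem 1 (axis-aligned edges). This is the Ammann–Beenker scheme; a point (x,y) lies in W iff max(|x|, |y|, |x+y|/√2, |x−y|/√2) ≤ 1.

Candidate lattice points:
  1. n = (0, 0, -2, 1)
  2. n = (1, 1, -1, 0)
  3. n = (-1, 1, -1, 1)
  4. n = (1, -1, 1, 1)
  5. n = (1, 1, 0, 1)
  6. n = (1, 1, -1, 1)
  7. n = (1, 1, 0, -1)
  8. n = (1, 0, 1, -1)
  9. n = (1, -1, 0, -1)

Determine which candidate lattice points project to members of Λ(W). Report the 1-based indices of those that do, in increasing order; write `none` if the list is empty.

7

With ζ = e^{iπ/4} the internal vectors are ζ^0,ζ^3,ζ^6,ζ^9.
candidate 1: n = (0, 0, -2, 1) → π⊥ ≈ (+0.7071, +2.7071); max(|x|,|y|,|x±y|/√2) = 2.7071 > 1 ⇒ ∉ W
candidate 2: n = (1, 1, -1, 0) → π⊥ ≈ (+0.2929, +1.7071); max(|x|,|y|,|x±y|/√2) = 1.7071 > 1 ⇒ ∉ W
candidate 3: n = (-1, 1, -1, 1) → π⊥ ≈ (-1.0000, +2.4142); max(|x|,|y|,|x±y|/√2) = 2.4142 > 1 ⇒ ∉ W
candidate 4: n = (1, -1, 1, 1) → π⊥ ≈ (+2.4142, -1.0000); max(|x|,|y|,|x±y|/√2) = 2.4142 > 1 ⇒ ∉ W
candidate 5: n = (1, 1, 0, 1) → π⊥ ≈ (+1.0000, +1.4142); max(|x|,|y|,|x±y|/√2) = 1.7071 > 1 ⇒ ∉ W
candidate 6: n = (1, 1, -1, 1) → π⊥ ≈ (+1.0000, +2.4142); max(|x|,|y|,|x±y|/√2) = 2.4142 > 1 ⇒ ∉ W
candidate 7: n = (1, 1, 0, -1) → π⊥ ≈ (-0.4142, +0.0000); max(|x|,|y|,|x±y|/√2) = 0.4142 ≤ 1 ⇒ ∈ W
candidate 8: n = (1, 0, 1, -1) → π⊥ ≈ (+0.2929, -1.7071); max(|x|,|y|,|x±y|/√2) = 1.7071 > 1 ⇒ ∉ W
candidate 9: n = (1, -1, 0, -1) → π⊥ ≈ (+1.0000, -1.4142); max(|x|,|y|,|x±y|/√2) = 1.7071 > 1 ⇒ ∉ W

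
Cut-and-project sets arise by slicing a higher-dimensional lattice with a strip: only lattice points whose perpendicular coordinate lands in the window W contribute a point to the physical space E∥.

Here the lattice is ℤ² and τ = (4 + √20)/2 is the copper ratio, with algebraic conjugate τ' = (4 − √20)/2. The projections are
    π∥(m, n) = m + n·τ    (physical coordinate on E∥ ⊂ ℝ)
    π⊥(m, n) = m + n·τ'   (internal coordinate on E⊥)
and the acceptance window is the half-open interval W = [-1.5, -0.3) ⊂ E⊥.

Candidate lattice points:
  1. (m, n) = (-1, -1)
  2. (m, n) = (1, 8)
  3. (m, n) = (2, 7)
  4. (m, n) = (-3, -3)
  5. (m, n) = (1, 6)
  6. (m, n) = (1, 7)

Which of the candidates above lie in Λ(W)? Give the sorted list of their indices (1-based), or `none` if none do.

1, 2, 5, 6

Numerically τ ≈ 4.236068 and τ' = −1/τ ≈ -0.236068.
#1 (-1,-1): internal coord -1 + (-1)·τ' = -0.763932; -0.763932 ∈ [-1.5, -0.3) → IN Λ
#2 (1,8): internal coord 1 + (8)·τ' = -0.888544; -0.888544 ∈ [-1.5, -0.3) → IN Λ
#3 (2,7): internal coord 2 + (7)·τ' = +0.347524; +0.347524 ∉ [-1.5, -0.3) → out
#4 (-3,-3): internal coord -3 + (-3)·τ' = -2.291796; -2.291796 ∉ [-1.5, -0.3) → out
#5 (1,6): internal coord 1 + (6)·τ' = -0.416408; -0.416408 ∈ [-1.5, -0.3) → IN Λ
#6 (1,7): internal coord 1 + (7)·τ' = -0.652476; -0.652476 ∈ [-1.5, -0.3) → IN Λ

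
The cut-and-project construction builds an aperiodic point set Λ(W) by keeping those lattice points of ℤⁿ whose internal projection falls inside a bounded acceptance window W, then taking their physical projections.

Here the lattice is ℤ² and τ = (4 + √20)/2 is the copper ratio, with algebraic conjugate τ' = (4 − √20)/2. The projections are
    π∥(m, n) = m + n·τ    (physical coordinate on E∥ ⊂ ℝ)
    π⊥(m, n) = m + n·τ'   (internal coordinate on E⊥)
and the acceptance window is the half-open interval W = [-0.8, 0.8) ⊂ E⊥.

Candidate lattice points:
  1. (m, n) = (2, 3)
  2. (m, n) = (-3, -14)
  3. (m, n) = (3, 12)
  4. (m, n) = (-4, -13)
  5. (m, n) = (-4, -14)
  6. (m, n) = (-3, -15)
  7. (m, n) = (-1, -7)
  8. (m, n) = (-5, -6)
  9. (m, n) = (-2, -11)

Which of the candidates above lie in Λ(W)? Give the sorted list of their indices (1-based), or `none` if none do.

τ' = (4−√20)/2 ≈ -0.236068.
candidate 1: (m,n)=(2,3) → π∥ = 2+3·τ ≈ 14.708204, π⊥ = 2+3·τ' ≈ 1.291796 ∉ [-0.8, 0.8) ⇒ out
candidate 2: (m,n)=(-3,-14) → π∥ = -3-14·τ ≈ -62.304952, π⊥ = -3-14·τ' ≈ 0.304952 ∈ [-0.8, 0.8) ⇒ IN Λ
candidate 3: (m,n)=(3,12) → π∥ = 3+12·τ ≈ 53.832816, π⊥ = 3+12·τ' ≈ 0.167184 ∈ [-0.8, 0.8) ⇒ IN Λ
candidate 4: (m,n)=(-4,-13) → π∥ = -4-13·τ ≈ -59.068884, π⊥ = -4-13·τ' ≈ -0.931116 ∉ [-0.8, 0.8) ⇒ out
candidate 5: (m,n)=(-4,-14) → π∥ = -4-14·τ ≈ -63.304952, π⊥ = -4-14·τ' ≈ -0.695048 ∈ [-0.8, 0.8) ⇒ IN Λ
candidate 6: (m,n)=(-3,-15) → π∥ = -3-15·τ ≈ -66.541020, π⊥ = -3-15·τ' ≈ 0.541020 ∈ [-0.8, 0.8) ⇒ IN Λ
candidate 7: (m,n)=(-1,-7) → π∥ = -1-7·τ ≈ -30.652476, π⊥ = -1-7·τ' ≈ 0.652476 ∈ [-0.8, 0.8) ⇒ IN Λ
candidate 8: (m,n)=(-5,-6) → π∥ = -5-6·τ ≈ -30.416408, π⊥ = -5-6·τ' ≈ -3.583592 ∉ [-0.8, 0.8) ⇒ out
candidate 9: (m,n)=(-2,-11) → π∥ = -2-11·τ ≈ -48.596748, π⊥ = -2-11·τ' ≈ 0.596748 ∈ [-0.8, 0.8) ⇒ IN Λ

2, 3, 5, 6, 7, 9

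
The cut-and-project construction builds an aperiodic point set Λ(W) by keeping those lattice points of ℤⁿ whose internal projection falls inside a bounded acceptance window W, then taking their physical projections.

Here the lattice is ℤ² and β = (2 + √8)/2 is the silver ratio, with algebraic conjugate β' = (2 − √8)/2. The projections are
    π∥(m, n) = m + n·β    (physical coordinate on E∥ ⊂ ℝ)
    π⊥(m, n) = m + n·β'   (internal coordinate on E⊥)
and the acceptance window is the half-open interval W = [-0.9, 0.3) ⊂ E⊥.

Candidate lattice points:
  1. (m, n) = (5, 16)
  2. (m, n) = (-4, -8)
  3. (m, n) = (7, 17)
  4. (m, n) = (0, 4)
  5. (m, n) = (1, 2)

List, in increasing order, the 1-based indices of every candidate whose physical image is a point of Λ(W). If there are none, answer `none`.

β' = (2−√8)/2 ≈ -0.4142.
candidate 1: (m,n)=(5,16) → π∥ = 5+16·β ≈ 43.6274, π⊥ = 5+16·β' ≈ -1.6274 ∉ [-0.9, 0.3) ⇒ out
candidate 2: (m,n)=(-4,-8) → π∥ = -4-8·β ≈ -23.3137, π⊥ = -4-8·β' ≈ -0.6863 ∈ [-0.9, 0.3) ⇒ IN Λ
candidate 3: (m,n)=(7,17) → π∥ = 7+17·β ≈ 48.0416, π⊥ = 7+17·β' ≈ -0.0416 ∈ [-0.9, 0.3) ⇒ IN Λ
candidate 4: (m,n)=(0,4) → π∥ = 0+4·β ≈ 9.6569, π⊥ = 0+4·β' ≈ -1.6569 ∉ [-0.9, 0.3) ⇒ out
candidate 5: (m,n)=(1,2) → π∥ = 1+2·β ≈ 5.8284, π⊥ = 1+2·β' ≈ 0.1716 ∈ [-0.9, 0.3) ⇒ IN Λ

2, 3, 5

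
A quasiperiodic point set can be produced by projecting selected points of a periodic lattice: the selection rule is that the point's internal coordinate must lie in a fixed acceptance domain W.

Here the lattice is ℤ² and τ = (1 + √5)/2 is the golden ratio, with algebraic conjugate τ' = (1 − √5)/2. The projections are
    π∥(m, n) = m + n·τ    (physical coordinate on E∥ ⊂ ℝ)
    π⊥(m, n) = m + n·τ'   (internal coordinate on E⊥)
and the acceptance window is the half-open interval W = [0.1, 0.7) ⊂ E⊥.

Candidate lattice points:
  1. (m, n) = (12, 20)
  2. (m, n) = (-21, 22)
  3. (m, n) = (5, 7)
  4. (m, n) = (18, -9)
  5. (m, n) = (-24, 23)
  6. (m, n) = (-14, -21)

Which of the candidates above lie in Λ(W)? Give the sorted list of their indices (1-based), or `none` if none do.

τ' = (1−√5)/2 ≈ -0.618034.
candidate 1: (m,n)=(12,20) → π∥ = 12+20·τ ≈ 44.360680, π⊥ = 12+20·τ' ≈ -0.360680 ∉ [0.1, 0.7) ⇒ out
candidate 2: (m,n)=(-21,22) → π∥ = -21+22·τ ≈ 14.596748, π⊥ = -21+22·τ' ≈ -34.596748 ∉ [0.1, 0.7) ⇒ out
candidate 3: (m,n)=(5,7) → π∥ = 5+7·τ ≈ 16.326238, π⊥ = 5+7·τ' ≈ 0.673762 ∈ [0.1, 0.7) ⇒ IN Λ
candidate 4: (m,n)=(18,-9) → π∥ = 18-9·τ ≈ 3.437694, π⊥ = 18-9·τ' ≈ 23.562306 ∉ [0.1, 0.7) ⇒ out
candidate 5: (m,n)=(-24,23) → π∥ = -24+23·τ ≈ 13.214782, π⊥ = -24+23·τ' ≈ -38.214782 ∉ [0.1, 0.7) ⇒ out
candidate 6: (m,n)=(-14,-21) → π∥ = -14-21·τ ≈ -47.978714, π⊥ = -14-21·τ' ≈ -1.021286 ∉ [0.1, 0.7) ⇒ out

3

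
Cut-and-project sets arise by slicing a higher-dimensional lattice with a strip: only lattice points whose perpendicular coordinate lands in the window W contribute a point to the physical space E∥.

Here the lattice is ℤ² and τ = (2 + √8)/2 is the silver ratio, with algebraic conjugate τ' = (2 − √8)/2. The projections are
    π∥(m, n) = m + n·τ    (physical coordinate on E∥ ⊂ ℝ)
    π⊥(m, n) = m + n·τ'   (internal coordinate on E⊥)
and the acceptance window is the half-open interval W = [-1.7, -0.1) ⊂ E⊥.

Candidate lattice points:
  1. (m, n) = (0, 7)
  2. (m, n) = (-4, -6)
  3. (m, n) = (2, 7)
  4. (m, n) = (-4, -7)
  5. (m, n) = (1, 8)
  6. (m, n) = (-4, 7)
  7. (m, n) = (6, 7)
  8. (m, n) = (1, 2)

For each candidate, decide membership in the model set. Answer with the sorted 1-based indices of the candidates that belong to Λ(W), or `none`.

Numerically τ ≈ 2.414214 and τ' = −1/τ ≈ -0.414214.
#1 (0,7): internal coord 0 + (7)·τ' = -2.899495; -2.899495 ∉ [-1.7, -0.1) → out
#2 (-4,-6): internal coord -4 + (-6)·τ' = -1.514719; -1.514719 ∈ [-1.7, -0.1) → IN Λ
#3 (2,7): internal coord 2 + (7)·τ' = -0.899495; -0.899495 ∈ [-1.7, -0.1) → IN Λ
#4 (-4,-7): internal coord -4 + (-7)·τ' = -1.100505; -1.100505 ∈ [-1.7, -0.1) → IN Λ
#5 (1,8): internal coord 1 + (8)·τ' = -2.313708; -2.313708 ∉ [-1.7, -0.1) → out
#6 (-4,7): internal coord -4 + (7)·τ' = -6.899495; -6.899495 ∉ [-1.7, -0.1) → out
#7 (6,7): internal coord 6 + (7)·τ' = +3.100505; +3.100505 ∉ [-1.7, -0.1) → out
#8 (1,2): internal coord 1 + (2)·τ' = +0.171573; +0.171573 ∉ [-1.7, -0.1) → out

2, 3, 4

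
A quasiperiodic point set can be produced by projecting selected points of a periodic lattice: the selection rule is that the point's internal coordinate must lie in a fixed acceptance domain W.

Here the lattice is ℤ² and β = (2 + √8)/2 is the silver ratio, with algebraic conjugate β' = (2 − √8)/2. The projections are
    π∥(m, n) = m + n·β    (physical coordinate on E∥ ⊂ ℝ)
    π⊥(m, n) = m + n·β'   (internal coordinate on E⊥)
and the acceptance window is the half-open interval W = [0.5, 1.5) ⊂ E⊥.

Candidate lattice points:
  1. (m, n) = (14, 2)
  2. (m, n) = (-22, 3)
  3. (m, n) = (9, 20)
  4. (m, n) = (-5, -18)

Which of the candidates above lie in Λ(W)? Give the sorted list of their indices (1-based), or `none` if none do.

3

Numerically β ≈ 2.41421 and β' = −1/β ≈ -0.41421.
candidate 1: (m,n)=(14,2) → π∥ = 14+2·β ≈ 18.82843, π⊥ = 14+2·β' ≈ 13.17157 ∉ [0.5, 1.5) ⇒ out
candidate 2: (m,n)=(-22,3) → π∥ = -22+3·β ≈ -14.75736, π⊥ = -22+3·β' ≈ -23.24264 ∉ [0.5, 1.5) ⇒ out
candidate 3: (m,n)=(9,20) → π∥ = 9+20·β ≈ 57.28427, π⊥ = 9+20·β' ≈ 0.71573 ∈ [0.5, 1.5) ⇒ IN Λ
candidate 4: (m,n)=(-5,-18) → π∥ = -5-18·β ≈ -48.45584, π⊥ = -5-18·β' ≈ 2.45584 ∉ [0.5, 1.5) ⇒ out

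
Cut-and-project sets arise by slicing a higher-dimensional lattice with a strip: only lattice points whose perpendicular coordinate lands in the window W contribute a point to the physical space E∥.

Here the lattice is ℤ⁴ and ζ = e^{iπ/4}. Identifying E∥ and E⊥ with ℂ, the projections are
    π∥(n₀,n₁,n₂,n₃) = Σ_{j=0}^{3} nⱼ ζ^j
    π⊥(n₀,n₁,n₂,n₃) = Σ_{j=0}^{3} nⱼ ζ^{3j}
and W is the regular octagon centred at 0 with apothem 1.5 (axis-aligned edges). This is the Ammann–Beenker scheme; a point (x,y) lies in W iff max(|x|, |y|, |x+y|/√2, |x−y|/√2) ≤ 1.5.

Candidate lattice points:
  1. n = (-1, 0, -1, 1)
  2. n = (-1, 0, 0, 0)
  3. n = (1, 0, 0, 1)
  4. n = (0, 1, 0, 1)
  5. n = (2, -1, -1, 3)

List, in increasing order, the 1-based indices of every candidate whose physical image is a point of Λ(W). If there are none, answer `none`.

2, 4

With ζ = e^{iπ/4} the internal vectors are ζ^0,ζ^3,ζ^6,ζ^9.
#1 (-1, 0, -1, 1): internal (-0.2929, 1.7071); octagon support 1.7071 vs apothem 1.5 → ∉ W
#2 (-1, 0, 0, 0): internal (-1.0000, 0.0000); octagon support 1.0000 vs apothem 1.5 → ∈ W
#3 (1, 0, 0, 1): internal (1.7071, 0.7071); octagon support 1.7071 vs apothem 1.5 → ∉ W
#4 (0, 1, 0, 1): internal (0.0000, 1.4142); octagon support 1.4142 vs apothem 1.5 → ∈ W
#5 (2, -1, -1, 3): internal (4.8284, 2.4142); octagon support 5.1213 vs apothem 1.5 → ∉ W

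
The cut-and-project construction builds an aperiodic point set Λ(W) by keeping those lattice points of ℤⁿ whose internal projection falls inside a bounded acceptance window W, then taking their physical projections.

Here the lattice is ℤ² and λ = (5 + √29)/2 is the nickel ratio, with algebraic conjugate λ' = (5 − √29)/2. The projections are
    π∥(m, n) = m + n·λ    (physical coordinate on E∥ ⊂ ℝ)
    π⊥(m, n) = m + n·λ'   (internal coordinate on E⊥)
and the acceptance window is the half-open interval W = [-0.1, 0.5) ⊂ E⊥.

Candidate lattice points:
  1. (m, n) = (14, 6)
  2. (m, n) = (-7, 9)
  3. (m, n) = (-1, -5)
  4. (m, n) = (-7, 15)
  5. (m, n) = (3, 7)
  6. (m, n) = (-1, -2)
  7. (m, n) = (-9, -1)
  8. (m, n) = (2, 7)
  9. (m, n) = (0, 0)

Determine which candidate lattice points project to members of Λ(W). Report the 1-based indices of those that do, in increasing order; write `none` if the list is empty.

3, 9

Compute λ' = (5−√29)/2 = -0.19258, so π⊥(m,n) = m -0.19258·n.
candidate 1: (m,n)=(14,6) → π∥ = 14+6·λ ≈ 45.15549, π⊥ = 14+6·λ' ≈ 12.84451 ∉ [-0.1, 0.5) ⇒ out
candidate 2: (m,n)=(-7,9) → π∥ = -7+9·λ ≈ 39.73324, π⊥ = -7+9·λ' ≈ -8.73324 ∉ [-0.1, 0.5) ⇒ out
candidate 3: (m,n)=(-1,-5) → π∥ = -1-5·λ ≈ -26.96291, π⊥ = -1-5·λ' ≈ -0.03709 ∈ [-0.1, 0.5) ⇒ IN Λ
candidate 4: (m,n)=(-7,15) → π∥ = -7+15·λ ≈ 70.88874, π⊥ = -7+15·λ' ≈ -9.88874 ∉ [-0.1, 0.5) ⇒ out
candidate 5: (m,n)=(3,7) → π∥ = 3+7·λ ≈ 39.34808, π⊥ = 3+7·λ' ≈ 1.65192 ∉ [-0.1, 0.5) ⇒ out
candidate 6: (m,n)=(-1,-2) → π∥ = -1-2·λ ≈ -11.38516, π⊥ = -1-2·λ' ≈ -0.61484 ∉ [-0.1, 0.5) ⇒ out
candidate 7: (m,n)=(-9,-1) → π∥ = -9-1·λ ≈ -14.19258, π⊥ = -9-1·λ' ≈ -8.80742 ∉ [-0.1, 0.5) ⇒ out
candidate 8: (m,n)=(2,7) → π∥ = 2+7·λ ≈ 38.34808, π⊥ = 2+7·λ' ≈ 0.65192 ∉ [-0.1, 0.5) ⇒ out
candidate 9: (m,n)=(0,0) → π∥ = 0+0·λ ≈ 0.00000, π⊥ = 0+0·λ' ≈ 0.00000 ∈ [-0.1, 0.5) ⇒ IN Λ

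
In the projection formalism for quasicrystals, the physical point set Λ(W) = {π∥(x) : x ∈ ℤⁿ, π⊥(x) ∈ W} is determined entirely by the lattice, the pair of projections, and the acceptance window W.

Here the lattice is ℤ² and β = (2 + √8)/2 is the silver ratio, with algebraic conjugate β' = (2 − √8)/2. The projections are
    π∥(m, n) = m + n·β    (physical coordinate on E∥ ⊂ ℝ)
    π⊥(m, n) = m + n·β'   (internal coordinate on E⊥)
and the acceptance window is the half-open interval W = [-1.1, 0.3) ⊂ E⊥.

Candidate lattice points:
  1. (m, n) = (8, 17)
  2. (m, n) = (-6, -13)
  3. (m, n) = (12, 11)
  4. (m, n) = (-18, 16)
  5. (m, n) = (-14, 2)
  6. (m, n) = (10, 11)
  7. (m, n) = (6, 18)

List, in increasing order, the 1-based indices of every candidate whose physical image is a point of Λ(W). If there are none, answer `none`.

Numerically β ≈ 2.4142 and β' = −1/β ≈ -0.4142.
#1 (8,17): internal coord 8 + (17)·β' = +0.9584; +0.9584 ∉ [-1.1, 0.3) → out
#2 (-6,-13): internal coord -6 + (-13)·β' = -0.6152; -0.6152 ∈ [-1.1, 0.3) → IN Λ
#3 (12,11): internal coord 12 + (11)·β' = +7.4437; +7.4437 ∉ [-1.1, 0.3) → out
#4 (-18,16): internal coord -18 + (16)·β' = -24.6274; -24.6274 ∉ [-1.1, 0.3) → out
#5 (-14,2): internal coord -14 + (2)·β' = -14.8284; -14.8284 ∉ [-1.1, 0.3) → out
#6 (10,11): internal coord 10 + (11)·β' = +5.4437; +5.4437 ∉ [-1.1, 0.3) → out
#7 (6,18): internal coord 6 + (18)·β' = -1.4558; -1.4558 ∉ [-1.1, 0.3) → out

2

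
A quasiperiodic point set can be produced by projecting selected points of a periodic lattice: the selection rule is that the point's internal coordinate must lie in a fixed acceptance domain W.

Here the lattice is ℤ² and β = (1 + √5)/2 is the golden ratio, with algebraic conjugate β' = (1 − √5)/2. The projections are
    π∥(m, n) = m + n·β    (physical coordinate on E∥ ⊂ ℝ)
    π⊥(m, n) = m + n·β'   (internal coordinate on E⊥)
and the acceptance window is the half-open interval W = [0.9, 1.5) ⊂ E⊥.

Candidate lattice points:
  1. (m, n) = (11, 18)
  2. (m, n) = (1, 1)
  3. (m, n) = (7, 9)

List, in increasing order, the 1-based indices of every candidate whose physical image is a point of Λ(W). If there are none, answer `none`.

Numerically β ≈ 1.618034 and β' = −1/β ≈ -0.618034.
#1 (11,18): internal coord 11 + (18)·β' = -0.124612; -0.124612 ∉ [0.9, 1.5) → out
#2 (1,1): internal coord 1 + (1)·β' = +0.381966; +0.381966 ∉ [0.9, 1.5) → out
#3 (7,9): internal coord 7 + (9)·β' = +1.437694; +1.437694 ∈ [0.9, 1.5) → IN Λ

3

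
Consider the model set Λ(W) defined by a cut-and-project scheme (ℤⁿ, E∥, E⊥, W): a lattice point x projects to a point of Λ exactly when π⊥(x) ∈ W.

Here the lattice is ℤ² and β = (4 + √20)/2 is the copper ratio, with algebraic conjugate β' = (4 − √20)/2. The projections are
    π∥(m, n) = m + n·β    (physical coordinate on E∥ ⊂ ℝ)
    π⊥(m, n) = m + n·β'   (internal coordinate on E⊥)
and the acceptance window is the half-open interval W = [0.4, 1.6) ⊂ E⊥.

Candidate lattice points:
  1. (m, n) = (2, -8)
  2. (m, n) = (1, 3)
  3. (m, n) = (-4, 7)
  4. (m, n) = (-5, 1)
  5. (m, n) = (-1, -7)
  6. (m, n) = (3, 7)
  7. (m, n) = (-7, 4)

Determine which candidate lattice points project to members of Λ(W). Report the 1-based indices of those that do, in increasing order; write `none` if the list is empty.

5, 6

Numerically β ≈ 4.2361 and β' = −1/β ≈ -0.2361.
candidate 1: (m,n)=(2,-8) → π∥ = 2-8·β ≈ -31.8885, π⊥ = 2-8·β' ≈ 3.8885 ∉ [0.4, 1.6) ⇒ out
candidate 2: (m,n)=(1,3) → π∥ = 1+3·β ≈ 13.7082, π⊥ = 1+3·β' ≈ 0.2918 ∉ [0.4, 1.6) ⇒ out
candidate 3: (m,n)=(-4,7) → π∥ = -4+7·β ≈ 25.6525, π⊥ = -4+7·β' ≈ -5.6525 ∉ [0.4, 1.6) ⇒ out
candidate 4: (m,n)=(-5,1) → π∥ = -5+1·β ≈ -0.7639, π⊥ = -5+1·β' ≈ -5.2361 ∉ [0.4, 1.6) ⇒ out
candidate 5: (m,n)=(-1,-7) → π∥ = -1-7·β ≈ -30.6525, π⊥ = -1-7·β' ≈ 0.6525 ∈ [0.4, 1.6) ⇒ IN Λ
candidate 6: (m,n)=(3,7) → π∥ = 3+7·β ≈ 32.6525, π⊥ = 3+7·β' ≈ 1.3475 ∈ [0.4, 1.6) ⇒ IN Λ
candidate 7: (m,n)=(-7,4) → π∥ = -7+4·β ≈ 9.9443, π⊥ = -7+4·β' ≈ -7.9443 ∉ [0.4, 1.6) ⇒ out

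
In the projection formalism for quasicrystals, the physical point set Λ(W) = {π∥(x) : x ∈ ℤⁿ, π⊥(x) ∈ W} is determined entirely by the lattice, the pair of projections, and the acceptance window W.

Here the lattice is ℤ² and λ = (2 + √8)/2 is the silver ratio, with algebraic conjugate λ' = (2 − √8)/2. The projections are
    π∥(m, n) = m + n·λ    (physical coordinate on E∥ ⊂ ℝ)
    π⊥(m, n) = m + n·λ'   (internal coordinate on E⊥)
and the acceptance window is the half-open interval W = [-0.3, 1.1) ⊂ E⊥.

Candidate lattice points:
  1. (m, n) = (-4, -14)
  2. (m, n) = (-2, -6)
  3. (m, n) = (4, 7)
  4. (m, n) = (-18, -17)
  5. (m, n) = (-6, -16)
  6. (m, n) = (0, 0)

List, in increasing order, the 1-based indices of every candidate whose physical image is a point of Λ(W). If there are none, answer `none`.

2, 5, 6

Compute λ' = (2−√8)/2 = -0.4142, so π⊥(m,n) = m -0.4142·n.
[1] lift (-4,-14): star map gives 1.7990; window check -0.3 ≤ 1.7990 < 1.1 is false → out
[2] lift (-2,-6): star map gives 0.4853; window check -0.3 ≤ 0.4853 < 1.1 is true → IN Λ
[3] lift (4,7): star map gives 1.1005; window check -0.3 ≤ 1.1005 < 1.1 is false → out
[4] lift (-18,-17): star map gives -10.9584; window check -0.3 ≤ -10.9584 < 1.1 is false → out
[5] lift (-6,-16): star map gives 0.6274; window check -0.3 ≤ 0.6274 < 1.1 is true → IN Λ
[6] lift (0,0): star map gives 0.0000; window check -0.3 ≤ 0.0000 < 1.1 is true → IN Λ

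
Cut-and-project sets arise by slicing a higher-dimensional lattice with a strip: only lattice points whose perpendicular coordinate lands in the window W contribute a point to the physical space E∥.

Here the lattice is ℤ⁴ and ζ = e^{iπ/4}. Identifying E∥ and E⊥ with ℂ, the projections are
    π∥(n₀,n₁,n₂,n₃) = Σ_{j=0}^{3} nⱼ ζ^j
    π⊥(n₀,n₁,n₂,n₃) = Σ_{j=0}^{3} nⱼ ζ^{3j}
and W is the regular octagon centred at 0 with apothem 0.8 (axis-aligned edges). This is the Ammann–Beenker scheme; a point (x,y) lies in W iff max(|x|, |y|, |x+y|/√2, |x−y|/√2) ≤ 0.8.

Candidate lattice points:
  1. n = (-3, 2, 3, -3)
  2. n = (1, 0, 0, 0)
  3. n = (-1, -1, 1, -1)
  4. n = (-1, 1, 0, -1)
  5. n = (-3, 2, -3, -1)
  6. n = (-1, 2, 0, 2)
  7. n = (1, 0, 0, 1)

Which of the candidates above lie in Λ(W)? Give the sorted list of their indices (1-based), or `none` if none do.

none

Internal map: ζ^{3j} for j=0..3 gives (1,0), (−√2/2,√2/2), (0,−1), (√2/2,√2/2).
candidate 1: n = (-3, 2, 3, -3) → π⊥ ≈ (-6.5355, -3.7071); max(|x|,|y|,|x±y|/√2) = 7.2426 > 0.8 ⇒ ∉ W
candidate 2: n = (1, 0, 0, 0) → π⊥ ≈ (+1.0000, +0.0000); max(|x|,|y|,|x±y|/√2) = 1.0000 > 0.8 ⇒ ∉ W
candidate 3: n = (-1, -1, 1, -1) → π⊥ ≈ (-1.0000, -2.4142); max(|x|,|y|,|x±y|/√2) = 2.4142 > 0.8 ⇒ ∉ W
candidate 4: n = (-1, 1, 0, -1) → π⊥ ≈ (-2.4142, +0.0000); max(|x|,|y|,|x±y|/√2) = 2.4142 > 0.8 ⇒ ∉ W
candidate 5: n = (-3, 2, -3, -1) → π⊥ ≈ (-5.1213, +3.7071); max(|x|,|y|,|x±y|/√2) = 6.2426 > 0.8 ⇒ ∉ W
candidate 6: n = (-1, 2, 0, 2) → π⊥ ≈ (-1.0000, +2.8284); max(|x|,|y|,|x±y|/√2) = 2.8284 > 0.8 ⇒ ∉ W
candidate 7: n = (1, 0, 0, 1) → π⊥ ≈ (+1.7071, +0.7071); max(|x|,|y|,|x±y|/√2) = 1.7071 > 0.8 ⇒ ∉ W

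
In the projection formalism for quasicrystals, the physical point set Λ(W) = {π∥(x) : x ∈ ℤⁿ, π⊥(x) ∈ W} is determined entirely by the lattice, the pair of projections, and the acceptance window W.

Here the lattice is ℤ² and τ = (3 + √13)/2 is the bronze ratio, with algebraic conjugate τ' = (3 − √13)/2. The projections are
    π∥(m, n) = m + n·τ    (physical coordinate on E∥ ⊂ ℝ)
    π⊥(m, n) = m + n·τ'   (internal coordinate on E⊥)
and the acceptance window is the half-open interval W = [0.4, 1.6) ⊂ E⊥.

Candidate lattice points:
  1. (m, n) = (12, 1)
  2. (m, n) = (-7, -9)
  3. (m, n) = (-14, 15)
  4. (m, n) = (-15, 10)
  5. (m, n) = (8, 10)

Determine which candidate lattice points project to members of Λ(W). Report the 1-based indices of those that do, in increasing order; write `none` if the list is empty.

Compute τ' = (3−√13)/2 = -0.302776, so π⊥(m,n) = m -0.302776·n.
#1 (12,1): internal coord 12 + (1)·τ' = +11.697224; +11.697224 ∉ [0.4, 1.6) → out
#2 (-7,-9): internal coord -7 + (-9)·τ' = -4.275019; -4.275019 ∉ [0.4, 1.6) → out
#3 (-14,15): internal coord -14 + (15)·τ' = -18.541635; -18.541635 ∉ [0.4, 1.6) → out
#4 (-15,10): internal coord -15 + (10)·τ' = -18.027756; -18.027756 ∉ [0.4, 1.6) → out
#5 (8,10): internal coord 8 + (10)·τ' = +4.972244; +4.972244 ∉ [0.4, 1.6) → out

none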